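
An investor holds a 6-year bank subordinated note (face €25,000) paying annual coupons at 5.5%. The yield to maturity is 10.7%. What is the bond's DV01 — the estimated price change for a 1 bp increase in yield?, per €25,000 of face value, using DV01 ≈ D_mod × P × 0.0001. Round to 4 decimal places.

Periodic yield y = 0.107.
  t   CF        PV=CF/(1+0.107)^t    t·PV
  1     1,375.00     1,242.0958     1,242.0958
  2     1,375.00     1,122.0377     2,244.0754
  3     1,375.00     1,013.5842     3,040.7526
  4     1,375.00       915.6136     3,662.4542
  5     1,375.00       827.1125     4,135.5626
  6    26,375.00    14,331.9981    85,991.9888
  Σ                 19,452.4419   100,316.9295
P = 19,452.4419; D_Mac = 5.15704 yrs; D_mod = 4.65857 yrs.
DV01 ≈ 4.65857 × 19,452.4419 × 0.0001 = 9.062053.

€9.0621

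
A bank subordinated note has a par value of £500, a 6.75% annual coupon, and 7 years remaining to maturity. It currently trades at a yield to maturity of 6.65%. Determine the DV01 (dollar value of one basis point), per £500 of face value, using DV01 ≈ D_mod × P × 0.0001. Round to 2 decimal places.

Periodic yield y = 0.0665.
  t   CF        PV=CF/(1+0.0665)^t    t·PV
  1        33.75        31.6456        31.6456
  2        33.75        29.6724        59.3447
  3        33.75        27.8222        83.4665
  4        33.75        26.0874       104.3495
  5        33.75        24.4607       122.3037
  6        33.75        22.9355       137.6131
  7       533.75       340.1041     2,380.7287
  Σ                    502.7278     2,919.4518
P = 502.7278; D_Mac = 5.80722 yrs; D_mod = 5.44512 yrs.
DV01 ≈ 5.44512 × 502.7278 × 0.0001 = 0.273741.

£0.27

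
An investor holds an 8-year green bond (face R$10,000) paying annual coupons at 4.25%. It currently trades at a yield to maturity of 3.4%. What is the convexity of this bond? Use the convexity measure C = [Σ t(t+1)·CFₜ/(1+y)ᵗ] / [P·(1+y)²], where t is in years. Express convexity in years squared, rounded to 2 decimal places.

With y = 0.034:
  t   CF        PV=CF/(1+0.034)^t    t·PV        t(t+1)·PV
  1       425.00       411.0251       411.0251         822.0503
  2       425.00       397.5098       795.0196       2,385.0589
  3       425.00       384.4389     1,153.3167       4,613.2667
  4       425.00       371.7978     1,487.1911       7,435.9553
  5       425.00       359.5723     1,797.8615      10,787.1692
  6       425.00       347.7488     2,086.4931      14,605.4515
  7       425.00       336.3142     2,354.1992      18,833.5932
  8    10,425.00     7,978.3256    63,826.6044     574,439.4398
  Σ                 10,586.7325    73,911.7107     633,921.9849
P = 10,586.7325.
Convexity = Σ t(t+1)·PV / [P·(1+y)²] = 633,921.9849 / (10,586.7325 × 1.069156) = 56.00577.

56.01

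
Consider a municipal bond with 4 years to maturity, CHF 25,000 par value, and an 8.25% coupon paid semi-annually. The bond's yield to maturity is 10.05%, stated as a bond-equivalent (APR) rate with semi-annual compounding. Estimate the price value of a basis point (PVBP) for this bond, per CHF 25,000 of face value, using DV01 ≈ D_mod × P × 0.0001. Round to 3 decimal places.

Periodic yield y = 0.05025.
  t   CF        PV=CF/(1+0.05025)^t    t·PV
  1     1,031.25       981.9091       981.9091
  2     1,031.25       934.9289     1,869.8578
  3     1,031.25       890.1965     2,670.5896
  4     1,031.25       847.6044     3,390.4176
  5     1,031.25       807.0501     4,035.2506
  6     1,031.25       768.4362     4,610.6172
  7     1,031.25       731.6698     5,121.6886
  8    26,031.25    17,585.4506   140,683.6050
  Σ                 23,547.2456   163,363.9354
P = 23,547.2456; D_Mac = 6.93771 half-year periods = 3.46885 yrs; D_mod = 3.30288 yrs.
DV01 ≈ 3.30288 × 23,547.2456 × 0.0001 = 7.777383.

CHF 7.777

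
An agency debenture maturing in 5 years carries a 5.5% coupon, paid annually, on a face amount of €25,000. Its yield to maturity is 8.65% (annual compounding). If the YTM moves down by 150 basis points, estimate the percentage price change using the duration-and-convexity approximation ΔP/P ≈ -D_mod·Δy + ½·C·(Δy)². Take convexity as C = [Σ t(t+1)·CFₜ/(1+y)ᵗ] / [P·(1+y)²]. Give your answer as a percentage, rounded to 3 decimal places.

+6.412%

With y = 0.0865:
  t   CF        PV=CF/(1+0.0865)^t    t·PV        t(t+1)·PV
  1     1,375.00     1,265.5315     1,265.5315       2,531.0630
  2     1,375.00     1,164.7782     2,329.5564       6,988.6692
  3     1,375.00     1,072.0462     3,216.1386      12,864.5545
  4     1,375.00       986.6969     3,946.7877      19,733.9385
  5    26,375.00    17,419.8261    87,099.1305     522,594.7828
  Σ                 21,908.8790    97,857.1447     564,713.0082
P = 21,908.8790; D_Mac = 4.46655 yrs; D_mod = 4.11095 yrs; C = 21.83475.
Duration effect: -4.11095 × (-0.015) = +0.061664
Convexity effect: 0.5 × 21.83475 × (-0.015)² = +0.0024564
ΔP/P ≈ +0.061664 + 0.0024564 = +0.064121 = +6.4121%.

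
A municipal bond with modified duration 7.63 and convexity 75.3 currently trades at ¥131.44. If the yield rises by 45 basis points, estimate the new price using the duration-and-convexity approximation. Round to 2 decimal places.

Duration effect: -D_mod·Δy = -7.63 × (+0.0045) = -0.034335
Convexity effect: ½·C·(Δy)² = 0.5 × 75.3 × (0.0045)² = +0.0007624125
ΔP/P ≈ -0.034335 + 0.0007624125 = -0.0335725875
New price ≈ 131.44 × (1 - 0.0335725875) = 127.027219099.

¥127.03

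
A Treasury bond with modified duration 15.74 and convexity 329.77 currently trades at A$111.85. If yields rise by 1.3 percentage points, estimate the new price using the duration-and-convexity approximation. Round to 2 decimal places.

A$92.08

Duration effect: -D_mod·Δy = -15.74 × (+0.013) = -0.204620
Convexity effect: ½·C·(Δy)² = 0.5 × 329.77 × (0.013)² = +0.027865565
ΔP/P ≈ -0.204620 + 0.027865565 = -0.176754435
New price ≈ 111.85 × (1 - 0.176754435) = 92.08001644525.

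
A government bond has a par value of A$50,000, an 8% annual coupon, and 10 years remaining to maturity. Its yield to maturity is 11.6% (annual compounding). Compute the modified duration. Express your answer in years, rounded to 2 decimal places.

Periodic yield y = 0.116. First find Macaulay duration:
  t   CF        PV=CF/(1+0.116)^t    t·PV
  1     4,000.00     3,584.2294     3,584.2294
  2     4,000.00     3,211.6751     6,423.3502
  3     4,000.00     2,877.8451     8,633.5352
  4     4,000.00     2,578.7142    10,314.8568
  5     4,000.00     2,310.6758    11,553.3791
  6     4,000.00     2,070.4980    12,422.9882
  7     4,000.00     1,855.2850    12,986.9949
  8     4,000.00     1,662.4417    13,299.5339
  9     4,000.00     1,489.6431    13,406.7882
  10   54,000.00    18,019.8766   180,198.7665
  Σ                 39,660.8841   272,824.4224
P = 39,660.8841; Macaulay duration = 272,824.4224 / 39,660.8841 = 6.87893 years.
Modified duration = D_Mac / (1 + y) = 6.87893 / 1.116 = 6.16392 years.

6.16 years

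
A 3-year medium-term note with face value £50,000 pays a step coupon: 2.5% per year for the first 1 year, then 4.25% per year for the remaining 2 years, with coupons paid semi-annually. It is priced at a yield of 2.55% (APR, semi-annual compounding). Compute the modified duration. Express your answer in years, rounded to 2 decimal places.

2.85 years

Periodic yield y = 0.01275. First find Macaulay duration:
  t   CF        PV=CF/(1+0.01275)^t    t·PV
  1       625.00       617.1316       617.1316
  2       625.00       609.3622     1,218.7244
  3     1,062.50     1,022.8741     3,068.6223
  4     1,062.50     1,009.9966     4,039.9866
  5     1,062.50       997.2813     4,986.4065
  6    51,062.50    47,324.7755   283,948.6532
  Σ                 51,581.4214   297,879.5246
P = 51,581.4214; Macaulay duration = 297,879.5246 / 51,581.4214 = 5.77494 half-year periods = 2.88747 years.
Modified duration = D_Mac / (1 + y) = 2.88747 / 1.01275 = 2.85112 years.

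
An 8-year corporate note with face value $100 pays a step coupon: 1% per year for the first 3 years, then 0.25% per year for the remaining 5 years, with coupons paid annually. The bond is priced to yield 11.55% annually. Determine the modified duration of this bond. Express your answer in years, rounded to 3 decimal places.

Periodic yield y = 0.1155. First find Macaulay duration:
  t   CF        PV=CF/(1+0.1155)^t    t·PV
  1         1.00         0.8965         0.8965
  2         1.00         0.8036         1.6073
  3         1.00         0.7204         2.1613
  4         0.25         0.1615         0.6458
  5         0.25         0.1447         0.7237
  6         0.25         0.1298         0.7785
  7         0.25         0.1163         0.8142
  8       100.25        41.8146       334.5167
  Σ                     44.7874       342.1440
P = 44.7874; Macaulay duration = 342.1440 / 44.7874 = 7.63929 years.
Modified duration = D_Mac / (1 + y) = 7.63929 / 1.1155 = 6.84831 years.

6.848 years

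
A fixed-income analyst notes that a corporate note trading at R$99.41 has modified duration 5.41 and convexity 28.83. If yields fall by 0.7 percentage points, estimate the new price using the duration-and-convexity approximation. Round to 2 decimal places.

Duration effect: -D_mod·Δy = -5.41 × (-0.007) = +0.037870
Convexity effect: ½·C·(Δy)² = 0.5 × 28.83 × (-0.007)² = +0.000706335
ΔP/P ≈ +0.037870 + 0.000706335 = +0.038576335
New price ≈ 99.41 × (1 + 0.038576335) = 103.24487346235.

R$103.24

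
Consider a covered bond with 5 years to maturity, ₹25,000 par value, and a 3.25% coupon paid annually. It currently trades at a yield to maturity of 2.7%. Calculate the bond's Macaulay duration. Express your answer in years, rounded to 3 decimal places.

4.699 years

Periodic yield y = 0.027. Discount each cash flow and weight by its year:
  t   CF        PV=CF/(1+0.027)^t    t·PV
  1       812.50       791.1392       791.1392
  2       812.50       770.3401     1,540.6801
  3       812.50       750.0877     2,250.2631
  4       812.50       730.3678     2,921.4710
  5    25,812.50    22,593.2054   112,966.0271
  Σ                 25,635.1402   120,469.5806
Price P = Σ PV = 25,635.1402.
Macaulay duration = Σ(t·PV) / P = 120,469.5806 / 25,635.1402 = 4.69939 years.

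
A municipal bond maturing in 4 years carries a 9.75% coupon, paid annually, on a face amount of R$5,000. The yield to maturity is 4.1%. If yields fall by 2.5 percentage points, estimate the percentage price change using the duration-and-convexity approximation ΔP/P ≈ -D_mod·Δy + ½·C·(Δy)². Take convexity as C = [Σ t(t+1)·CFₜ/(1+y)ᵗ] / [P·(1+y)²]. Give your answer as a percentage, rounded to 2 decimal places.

+9.00%

With y = 0.041:
  t   CF        PV=CF/(1+0.041)^t    t·PV        t(t+1)·PV
  1       487.50       468.2997       468.2997         936.5994
  2       487.50       449.8556       899.7113       2,699.1338
  3       487.50       432.1380     1,296.4139       5,185.6557
  4     5,487.50     4,672.7400    18,690.9599      93,454.7997
  Σ                  6,023.0333    21,355.3848     102,276.1886
P = 6,023.0333; D_Mac = 3.54562 yrs; D_mod = 3.40597 yrs; C = 15.66960.
Duration effect: -3.40597 × (-0.025) = +0.085149
Convexity effect: 0.5 × 15.66960 × (-0.025)² = +0.0048967
ΔP/P ≈ +0.085149 + 0.0048967 = +0.090046 = +9.0046%.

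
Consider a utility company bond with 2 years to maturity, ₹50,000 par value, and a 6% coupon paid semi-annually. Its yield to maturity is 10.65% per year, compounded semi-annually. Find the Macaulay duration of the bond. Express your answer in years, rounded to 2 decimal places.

1.91 years

Periodic yield y = 0.05325. Discount each cash flow and weight by its period:
  t   CF        PV=CF/(1+0.05325)^t    t·PV
  1     1,500.00     1,424.1633     1,424.1633
  2     1,500.00     1,352.1607     2,704.3215
  3     1,500.00     1,283.7985     3,851.3954
  4    51,500.00    41,848.6409   167,394.5635
  Σ                 45,908.7634   175,374.4437
Price P = Σ PV = 45,908.7634.
Macaulay duration = Σ(t·PV) / P = 175,374.4437 / 45,908.7634 = 3.82006 half-year periods.
In years: 3.82006 / 2 = 1.91003 years.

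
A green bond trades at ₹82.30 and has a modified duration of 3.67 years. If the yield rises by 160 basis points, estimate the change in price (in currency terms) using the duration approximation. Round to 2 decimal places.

-₹4.83

Duration approximation: ΔP/P ≈ -D_mod · Δy = -3.67 × (+0.016) = -0.058720.
ΔP ≈ 82.30 × (-0.058720) = -4.832656.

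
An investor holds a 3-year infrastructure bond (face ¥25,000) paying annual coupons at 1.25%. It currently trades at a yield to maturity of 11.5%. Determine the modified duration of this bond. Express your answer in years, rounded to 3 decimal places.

2.652 years

Periodic yield y = 0.115. First find Macaulay duration:
  t   CF        PV=CF/(1+0.115)^t    t·PV
  1       312.50       280.2691       280.2691
  2       312.50       251.3624       502.7248
  3    25,312.50    18,260.4064    54,781.2191
  Σ                 18,792.0378    55,564.2130
P = 18,792.0378; Macaulay duration = 55,564.2130 / 18,792.0378 = 2.95680 years.
Modified duration = D_Mac / (1 + y) = 2.95680 / 1.115 = 2.65183 years.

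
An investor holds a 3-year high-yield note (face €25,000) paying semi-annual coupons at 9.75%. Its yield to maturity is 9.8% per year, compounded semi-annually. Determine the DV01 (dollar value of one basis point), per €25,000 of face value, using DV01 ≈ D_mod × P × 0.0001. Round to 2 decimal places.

€6.36

Periodic yield y = 0.049.
  t   CF        PV=CF/(1+0.049)^t    t·PV
  1     1,218.75     1,161.8208     1,161.8208
  2     1,218.75     1,107.5508     2,215.1016
  3     1,218.75     1,055.8158     3,167.4475
  4     1,218.75     1,006.4974     4,025.9898
  5     1,218.75       959.4828     4,797.4139
  6    26,218.75    19,677.0076   118,062.0456
  Σ                 24,968.1752   133,429.8191
P = 24,968.1752; D_Mac = 5.34400 half-year periods = 2.67200 yrs; D_mod = 2.54719 yrs.
DV01 ≈ 2.54719 × 24,968.1752 × 0.0001 = 6.359858.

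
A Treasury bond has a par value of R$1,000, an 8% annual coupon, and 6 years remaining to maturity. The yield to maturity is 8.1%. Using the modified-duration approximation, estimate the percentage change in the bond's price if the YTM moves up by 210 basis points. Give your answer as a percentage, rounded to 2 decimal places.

-9.69%

Periodic yield y = 0.081. Modified duration first:
  t   CF        PV=CF/(1+0.081)^t    t·PV
  1        80.00        74.0056        74.0056
  2        80.00        68.4603       136.9205
  3        80.00        63.3305       189.9915
  4        80.00        58.5851       234.3404
  5        80.00        54.1953       270.9764
  6     1,080.00       676.8144     4,060.8864
  Σ                    995.3911     4,967.1208
P = 995.3911; D_Mac = 4.99012 yrs; D_mod = 4.99012/(1+0.081) = 4.61621 yrs.
ΔP/P ≈ -D_mod · Δy = -4.61621 × (+0.021) = -0.096940 = -9.6940%.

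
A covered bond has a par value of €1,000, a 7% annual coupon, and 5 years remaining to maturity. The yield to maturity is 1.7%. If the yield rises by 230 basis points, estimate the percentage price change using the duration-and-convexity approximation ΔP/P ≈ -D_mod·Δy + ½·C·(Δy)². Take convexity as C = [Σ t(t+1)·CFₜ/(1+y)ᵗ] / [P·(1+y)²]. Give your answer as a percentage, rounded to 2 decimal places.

With y = 0.017:
  t   CF        PV=CF/(1+0.017)^t    t·PV        t(t+1)·PV
  1        70.00        68.8299        68.8299         137.6598
  2        70.00        67.6793       135.3587         406.0761
  3        70.00        66.5480       199.6441         798.5763
  4        70.00        65.4356       261.7425       1,308.7124
  5     1,070.00       983.5105     4,917.5526      29,505.3158
  Σ                  1,252.0034     5,583.1278      32,156.3404
P = 1,252.0034; D_Mac = 4.45936 yrs; D_mod = 4.38481 yrs; C = 24.83243.
Duration effect: -4.38481 × (+0.023) = -0.100851
Convexity effect: 0.5 × 24.83243 × (0.023)² = +0.0065682
ΔP/P ≈ -0.100851 + 0.0065682 = -0.094283 = -9.4283%.

-9.43%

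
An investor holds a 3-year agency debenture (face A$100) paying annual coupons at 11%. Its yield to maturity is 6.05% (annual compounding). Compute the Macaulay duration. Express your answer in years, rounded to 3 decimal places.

Periodic yield y = 0.0605. Discount each cash flow and weight by its year:
  t   CF        PV=CF/(1+0.0605)^t    t·PV
  1        11.00        10.3725        10.3725
  2        11.00         9.7807        19.5615
  3       111.00        93.0660       279.1979
  Σ                    113.2192       309.1319
Price P = Σ PV = 113.2192.
Macaulay duration = Σ(t·PV) / P = 309.1319 / 113.2192 = 2.73038 years.

2.730 years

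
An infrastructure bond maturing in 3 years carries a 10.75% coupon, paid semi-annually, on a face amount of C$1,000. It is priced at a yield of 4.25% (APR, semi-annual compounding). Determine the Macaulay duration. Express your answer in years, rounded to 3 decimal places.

Periodic yield y = 0.02125. Discount each cash flow and weight by its period:
  t   CF        PV=CF/(1+0.02125)^t    t·PV
  1        53.75        52.6316        52.6316
  2        53.75        51.5364       103.0729
  3        53.75        50.4641       151.3922
  4        53.75        49.4140       197.6561
  5        53.75        48.3858       241.9291
  6     1,053.75       928.8491     5,573.0947
  Σ                  1,181.2810     6,319.7765
Price P = Σ PV = 1,181.2810.
Macaulay duration = Σ(t·PV) / P = 6,319.7765 / 1,181.2810 = 5.34993 half-year periods.
In years: 5.34993 / 2 = 2.67497 years.

2.675 years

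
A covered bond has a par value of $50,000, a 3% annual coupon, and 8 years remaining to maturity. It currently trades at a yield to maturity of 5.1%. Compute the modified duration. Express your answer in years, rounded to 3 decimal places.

Periodic yield y = 0.051. First find Macaulay duration:
  t   CF        PV=CF/(1+0.051)^t    t·PV
  1     1,500.00     1,427.2122     1,427.2122
  2     1,500.00     1,357.9564     2,715.9128
  3     1,500.00     1,292.0613     3,876.1838
  4     1,500.00     1,229.3637     4,917.4549
  5     1,500.00     1,169.7086     5,848.5429
  6     1,500.00     1,112.9482     6,677.6894
  7     1,500.00     1,058.9422     7,412.5952
  8    51,500.00    34,592.7829   276,742.2629
  Σ                 43,240.9754   309,617.8542
P = 43,240.9754; Macaulay duration = 309,617.8542 / 43,240.9754 = 7.16029 years.
Modified duration = D_Mac / (1 + y) = 7.16029 / 1.051 = 6.81283 years.

6.813 years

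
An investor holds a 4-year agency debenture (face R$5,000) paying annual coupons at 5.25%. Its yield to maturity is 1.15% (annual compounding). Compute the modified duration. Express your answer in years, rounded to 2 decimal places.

3.69 years

Periodic yield y = 0.0115. First find Macaulay duration:
  t   CF        PV=CF/(1+0.0115)^t    t·PV
  1       262.50       259.5156       259.5156
  2       262.50       256.5651       513.1301
  3       262.50       253.6481       760.9444
  4     5,262.50     5,027.2277    20,108.9110
  Σ                  5,796.9565    21,642.5011
P = 5,796.9565; Macaulay duration = 21,642.5011 / 5,796.9565 = 3.73342 years.
Modified duration = D_Mac / (1 + y) = 3.73342 / 1.0115 = 3.69098 years.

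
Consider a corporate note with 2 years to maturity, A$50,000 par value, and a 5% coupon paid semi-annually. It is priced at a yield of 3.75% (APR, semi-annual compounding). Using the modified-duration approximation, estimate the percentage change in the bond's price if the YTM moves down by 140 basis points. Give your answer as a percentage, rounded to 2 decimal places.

Periodic yield y = 0.01875. Modified duration first:
  t   CF        PV=CF/(1+0.01875)^t    t·PV
  1     1,250.00     1,226.9939     1,226.9939
  2     1,250.00     1,204.4112     2,408.8223
  3     1,250.00     1,182.2441     3,546.7322
  4    51,250.00    47,579.8844   190,319.5377
  Σ                 51,193.5335   197,502.0861
P = 51,193.5335; D_Mac = 3.85795 half-year periods = 1.92897 yrs; D_mod = 1.92897/(1+0.01875) = 1.89347 yrs.
ΔP/P ≈ -D_mod · Δy = -1.89347 × (-0.014) = +0.026509 = +2.6509%.

+2.65%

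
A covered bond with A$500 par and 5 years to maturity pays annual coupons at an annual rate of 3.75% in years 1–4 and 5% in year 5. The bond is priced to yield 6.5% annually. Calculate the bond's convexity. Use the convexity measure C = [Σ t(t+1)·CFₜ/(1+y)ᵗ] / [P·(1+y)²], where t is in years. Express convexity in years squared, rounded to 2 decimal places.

With y = 0.065:
  t   CF        PV=CF/(1+0.065)^t    t·PV        t(t+1)·PV
  1        18.75        17.6056        17.6056          35.2113
  2        18.75        16.5311        33.0622          99.1867
  3        18.75        15.5222        46.5665         186.2660
  4        18.75        14.5748        58.2992         291.4962
  5       525.00       383.1874     1,915.9372      11,495.6232
  Σ                    447.4212     2,071.4708      12,107.7833
P = 447.4212.
Convexity = Σ t(t+1)·PV / [P·(1+y)²] = 12,107.7833 / (447.4212 × 1.134225) = 23.85882.

23.86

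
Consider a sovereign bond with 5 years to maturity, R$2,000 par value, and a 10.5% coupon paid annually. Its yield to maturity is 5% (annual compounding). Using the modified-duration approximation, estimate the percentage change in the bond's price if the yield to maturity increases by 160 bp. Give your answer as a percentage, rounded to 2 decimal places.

-6.45%

Periodic yield y = 0.05. Modified duration first:
  t   CF        PV=CF/(1+0.05)^t    t·PV
  1       210.00       200.0000       200.0000
  2       210.00       190.4762       380.9524
  3       210.00       181.4059       544.2177
  4       210.00       172.7675       691.0701
  5     2,210.00     1,731.5928     8,657.9641
  Σ                  2,476.2424    10,474.2043
P = 2,476.2424; D_Mac = 4.22988 yrs; D_mod = 4.22988/(1+0.05) = 4.02846 yrs.
ΔP/P ≈ -D_mod · Δy = -4.02846 × (+0.016) = -0.064455 = -6.4455%.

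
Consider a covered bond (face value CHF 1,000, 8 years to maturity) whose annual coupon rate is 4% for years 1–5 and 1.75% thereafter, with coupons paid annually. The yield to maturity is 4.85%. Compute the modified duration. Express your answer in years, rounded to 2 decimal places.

6.65 years

Periodic yield y = 0.0485. First find Macaulay duration:
  t   CF        PV=CF/(1+0.0485)^t    t·PV
  1        40.00        38.1497        38.1497
  2        40.00        36.3851        72.7701
  3        40.00        34.7020       104.1060
  4        40.00        33.0968       132.3873
  5        40.00        31.5659       157.8294
  6        17.50        13.1713        79.0276
  7        17.50        12.5620        87.9340
  8     1,017.50       696.6056     5,572.8445
  Σ                    896.2383     6,245.0487
P = 896.2383; Macaulay duration = 6,245.0487 / 896.2383 = 6.96807 years.
Modified duration = D_Mac / (1 + y) = 6.96807 / 1.0485 = 6.64575 years.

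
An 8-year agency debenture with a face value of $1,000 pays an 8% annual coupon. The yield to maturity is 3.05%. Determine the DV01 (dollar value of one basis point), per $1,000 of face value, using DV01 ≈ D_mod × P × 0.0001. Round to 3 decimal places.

Periodic yield y = 0.0305.
  t   CF        PV=CF/(1+0.0305)^t    t·PV
  1        80.00        77.6322        77.6322
  2        80.00        75.3345       150.6690
  3        80.00        73.1048       219.3145
  4        80.00        70.9411       283.7645
  5        80.00        68.8414       344.2072
  6        80.00        66.8039       400.8236
  7        80.00        64.8267       453.7870
  8     1,080.00       849.2583     6,794.0662
  Σ                  1,346.7430     8,724.2642
P = 1,346.7430; D_Mac = 6.47805 yrs; D_mod = 6.28631 yrs.
DV01 ≈ 6.28631 × 1,346.7430 × 0.0001 = 0.846605.

$0.847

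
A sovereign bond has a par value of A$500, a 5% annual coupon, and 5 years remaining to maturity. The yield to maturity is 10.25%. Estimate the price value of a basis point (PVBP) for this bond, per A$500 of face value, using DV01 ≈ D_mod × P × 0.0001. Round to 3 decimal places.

Periodic yield y = 0.1025.
  t   CF        PV=CF/(1+0.1025)^t    t·PV
  1        25.00        22.6757        22.6757
  2        25.00        20.5676        41.1351
  3        25.00        18.6554        55.9662
  4        25.00        16.9210        67.6839
  5       525.00       322.3045     1,611.5223
  Σ                    401.1241     1,798.9832
P = 401.1241; D_Mac = 4.48485 yrs; D_mod = 4.06790 yrs.
DV01 ≈ 4.06790 × 401.1241 × 0.0001 = 0.163173.

A$0.163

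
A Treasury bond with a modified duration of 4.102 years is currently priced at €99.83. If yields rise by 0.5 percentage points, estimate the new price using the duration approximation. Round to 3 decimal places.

€97.782

Duration approximation: ΔP/P ≈ -D_mod · Δy = -4.102 × (+0.005) = -0.020510.
New price ≈ 99.83 × (1 - 0.020510) = 97.7824867.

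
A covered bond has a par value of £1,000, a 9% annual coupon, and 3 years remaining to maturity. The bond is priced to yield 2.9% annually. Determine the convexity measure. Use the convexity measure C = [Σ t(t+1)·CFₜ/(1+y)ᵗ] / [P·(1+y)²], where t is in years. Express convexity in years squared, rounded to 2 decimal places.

10.22

With y = 0.029:
  t   CF        PV=CF/(1+0.029)^t    t·PV        t(t+1)·PV
  1        90.00        87.4636        87.4636         174.9271
  2        90.00        84.9986       169.9972         509.9916
  3     1,090.00     1,000.4154     3,001.2462      12,004.9849
  Σ                  1,172.8776     3,258.7070      12,689.9036
P = 1,172.8776.
Convexity = Σ t(t+1)·PV / [P·(1+y)²] = 12,689.9036 / (1,172.8776 × 1.058841) = 10.21821.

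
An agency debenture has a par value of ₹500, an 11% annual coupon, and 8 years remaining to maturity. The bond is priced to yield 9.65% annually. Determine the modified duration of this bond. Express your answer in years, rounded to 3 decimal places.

5.286 years

Periodic yield y = 0.0965. First find Macaulay duration:
  t   CF        PV=CF/(1+0.0965)^t    t·PV
  1        55.00        50.1596        50.1596
  2        55.00        45.7452        91.4904
  3        55.00        41.7193       125.1578
  4        55.00        38.0477       152.1907
  5        55.00        34.6992       173.4960
  6        55.00        31.6454       189.8725
  7        55.00        28.8604       202.0227
  8       555.00       265.5974     2,124.7796
  Σ                    536.4742     3,109.1694
P = 536.4742; Macaulay duration = 3,109.1694 / 536.4742 = 5.79556 years.
Modified duration = D_Mac / (1 + y) = 5.79556 / 1.0965 = 5.28551 years.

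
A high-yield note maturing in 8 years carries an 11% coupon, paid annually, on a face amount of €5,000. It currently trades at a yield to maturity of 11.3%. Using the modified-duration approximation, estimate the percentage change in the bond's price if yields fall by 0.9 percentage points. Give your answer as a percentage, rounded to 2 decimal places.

+4.60%

Periodic yield y = 0.113. Modified duration first:
  t   CF        PV=CF/(1+0.113)^t    t·PV
  1       550.00       494.1599       494.1599
  2       550.00       443.9892       887.9783
  3       550.00       398.9121     1,196.7363
  4       550.00       358.4116     1,433.6463
  5       550.00       322.0230     1,610.1149
  6       550.00       289.3288     1,735.9730
  7       550.00       259.9540     1,819.6781
  8     5,550.00     2,356.8485    18,854.7881
  Σ                  4,923.6271    28,033.0749
P = 4,923.6271; D_Mac = 5.69358 yrs; D_mod = 5.69358/(1+0.113) = 5.11553 yrs.
ΔP/P ≈ -D_mod · Δy = -5.11553 × (-0.009) = +0.046040 = +4.6040%.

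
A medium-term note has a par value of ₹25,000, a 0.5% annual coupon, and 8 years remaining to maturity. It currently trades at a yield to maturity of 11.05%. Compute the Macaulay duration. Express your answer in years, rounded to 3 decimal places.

7.773 years

Periodic yield y = 0.1105. Discount each cash flow and weight by its year:
  t   CF        PV=CF/(1+0.1105)^t    t·PV
  1       125.00       112.5619       112.5619
  2       125.00       101.3615       202.7229
  3       125.00        91.2755       273.8266
  4       125.00        82.1932       328.7727
  5       125.00        74.0146       370.0728
  6       125.00        66.6498       399.8986
  7       125.00        60.0178       420.1246
  8    25,125.00    10,863.1948    86,905.5584
  Σ                 11,451.2690    89,013.5385
Price P = Σ PV = 11,451.2690.
Macaulay duration = Σ(t·PV) / P = 89,013.5385 / 11,451.2690 = 7.77325 years.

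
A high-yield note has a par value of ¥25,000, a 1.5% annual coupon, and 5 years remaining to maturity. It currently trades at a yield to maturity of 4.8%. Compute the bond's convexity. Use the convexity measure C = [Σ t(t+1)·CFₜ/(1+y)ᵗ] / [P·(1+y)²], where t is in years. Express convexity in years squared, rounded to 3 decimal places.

26.159

With y = 0.048:
  t   CF        PV=CF/(1+0.048)^t    t·PV        t(t+1)·PV
  1       375.00       357.8244       357.8244         715.6489
  2       375.00       341.4355       682.8710       2,048.6131
  3       375.00       325.7973       977.3918       3,909.5671
  4       375.00       310.8752     1,243.5010       6,217.5049
  5    25,375.00    20,072.4155   100,362.0774     602,172.4641
  Σ                 21,408.3479   103,623.6656     615,063.7980
P = 21,408.3479.
Convexity = Σ t(t+1)·PV / [P·(1+y)²] = 615,063.7980 / (21,408.3479 × 1.098304) = 26.15860.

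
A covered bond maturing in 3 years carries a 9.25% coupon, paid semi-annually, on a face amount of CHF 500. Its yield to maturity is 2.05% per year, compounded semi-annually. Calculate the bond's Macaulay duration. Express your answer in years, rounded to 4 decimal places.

Periodic yield y = 0.01025. Discount each cash flow and weight by its period:
  t   CF        PV=CF/(1+0.01025)^t    t·PV
  1       23.125        22.8904        22.8904
  2       23.125        22.6581        45.3163
  3       23.125        22.4282        67.2847
  4       23.125        22.2007        88.8027
  5       23.125        21.9754       109.8772
  6      523.125       492.0762     2,952.4569
  Σ                    604.2290     3,286.6282
Price P = Σ PV = 604.2290.
Macaulay duration = Σ(t·PV) / P = 3,286.6282 / 604.2290 = 5.43937 half-year periods.
In years: 5.43937 / 2 = 2.71969 years.

2.7197 years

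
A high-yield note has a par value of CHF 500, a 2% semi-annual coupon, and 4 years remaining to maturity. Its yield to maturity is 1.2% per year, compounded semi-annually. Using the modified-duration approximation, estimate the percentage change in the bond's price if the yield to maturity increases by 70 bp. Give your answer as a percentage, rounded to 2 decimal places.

-2.69%

Periodic yield y = 0.006. Modified duration first:
  t   CF        PV=CF/(1+0.006)^t    t·PV
  1         5.00         4.9702         4.9702
  2         5.00         4.9405         9.8811
  3         5.00         4.9111        14.7332
  4         5.00         4.8818        19.5271
  5         5.00         4.8527        24.2633
  6         5.00         4.8237        28.9423
  7         5.00         4.7950        33.5647
  8       505.00       481.4016     3,851.2128
  Σ                    515.5765     3,987.0947
P = 515.5765; D_Mac = 7.73327 half-year periods = 3.86664 yrs; D_mod = 3.86664/(1+0.006) = 3.84358 yrs.
ΔP/P ≈ -D_mod · Δy = -3.84358 × (+0.007) = -0.026905 = -2.6905%.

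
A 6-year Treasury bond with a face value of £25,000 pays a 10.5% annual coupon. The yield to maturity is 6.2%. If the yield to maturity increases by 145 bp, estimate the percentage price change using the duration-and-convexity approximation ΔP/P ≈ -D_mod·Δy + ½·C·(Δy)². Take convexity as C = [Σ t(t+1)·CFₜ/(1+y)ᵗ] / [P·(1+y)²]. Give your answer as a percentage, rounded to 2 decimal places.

With y = 0.062:
  t   CF        PV=CF/(1+0.062)^t    t·PV        t(t+1)·PV
  1     2,625.00     2,471.7514     2,471.7514       4,943.5028
  2     2,625.00     2,327.4495     4,654.8991      13,964.6972
  3     2,625.00     2,191.5721     6,574.7162      26,298.8649
  4     2,625.00     2,063.6272     8,254.5087      41,272.5437
  5     2,625.00     1,943.1518     9,715.7589      58,294.5533
  6    27,625.00    19,255.5171   115,533.1027     808,731.7187
  Σ                 30,253.0691   147,204.7370     953,505.8807
P = 30,253.0691; D_Mac = 4.86578 yrs; D_mod = 4.58171 yrs; C = 27.94505.
Duration effect: -4.58171 × (+0.0145) = -0.066435
Convexity effect: 0.5 × 27.94505 × (0.0145)² = +0.0029377
ΔP/P ≈ -0.066435 + 0.0029377 = -0.063497 = -6.3497%.

-6.35%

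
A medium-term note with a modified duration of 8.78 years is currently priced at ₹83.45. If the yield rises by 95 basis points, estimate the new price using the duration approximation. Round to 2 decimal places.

Duration approximation: ΔP/P ≈ -D_mod · Δy = -8.78 × (+0.0095) = -0.083410.
New price ≈ 83.45 × (1 - 0.083410) = 76.4894355.

₹76.49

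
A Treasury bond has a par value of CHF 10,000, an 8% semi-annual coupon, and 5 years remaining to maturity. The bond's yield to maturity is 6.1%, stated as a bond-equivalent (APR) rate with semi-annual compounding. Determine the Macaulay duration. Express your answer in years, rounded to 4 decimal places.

Periodic yield y = 0.0305. Discount each cash flow and weight by its period:
  t   CF        PV=CF/(1+0.0305)^t    t·PV
  1       400.00       388.1611       388.1611
  2       400.00       376.6726       753.3451
  3       400.00       365.5241     1,096.5723
  4       400.00       354.7056     1,418.8223
  5       400.00       344.2072     1,721.0362
  6       400.00       334.0196     2,004.1179
  7       400.00       324.1336     2,268.9350
  8       400.00       314.5401     2,516.3208
  9       400.00       305.2306     2,747.0751
  10   10,400.00     7,701.1109    77,011.1091
  Σ                 10,808.3054    91,925.4950
Price P = Σ PV = 10,808.3054.
Macaulay duration = Σ(t·PV) / P = 91,925.4950 / 10,808.3054 = 8.50508 half-year periods.
In years: 8.50508 / 2 = 4.25254 years.

4.2525 years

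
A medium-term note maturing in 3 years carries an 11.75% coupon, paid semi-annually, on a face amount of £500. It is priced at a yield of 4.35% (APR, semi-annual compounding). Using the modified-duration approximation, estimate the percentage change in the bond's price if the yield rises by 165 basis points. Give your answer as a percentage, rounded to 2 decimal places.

-4.28%

Periodic yield y = 0.02175. Modified duration first:
  t   CF        PV=CF/(1+0.02175)^t    t·PV
  1       29.375        28.7497        28.7497
  2       29.375        28.1377        56.2754
  3       29.375        27.5387        82.6162
  4       29.375        26.9525       107.8101
  5       29.375        26.3788       131.8939
  6      529.375       465.2598     2,791.5589
  Σ                    603.0172     3,198.9042
P = 603.0172; D_Mac = 5.30483 half-year periods = 2.65242 yrs; D_mod = 2.65242/(1+0.02175) = 2.59595 yrs.
ΔP/P ≈ -D_mod · Δy = -2.59595 × (+0.0165) = -0.042833 = -4.2833%.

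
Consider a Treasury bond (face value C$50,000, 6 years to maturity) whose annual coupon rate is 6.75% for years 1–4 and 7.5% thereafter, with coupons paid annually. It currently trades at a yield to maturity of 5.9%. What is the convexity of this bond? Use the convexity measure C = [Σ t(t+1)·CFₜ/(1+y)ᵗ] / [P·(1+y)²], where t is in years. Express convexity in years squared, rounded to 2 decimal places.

With y = 0.059:
  t   CF        PV=CF/(1+0.059)^t    t·PV        t(t+1)·PV
  1     3,375.00     3,186.9688     3,186.9688       6,373.9377
  2     3,375.00     3,009.4134     6,018.8269      18,056.4807
  3     3,375.00     2,841.7502     8,525.2506      34,101.0022
  4     3,375.00     2,683.4279    10,733.7117      53,668.5587
  5     3,750.00     2,815.4737    14,077.3683      84,464.2095
  6    53,750.00    38,106.8199   228,640.9197   1,600,486.4377
  Σ                 52,643.8540   271,183.0459   1,797,150.6265
P = 52,643.8540.
Convexity = Σ t(t+1)·PV / [P·(1+y)²] = 1,797,150.6265 / (52,643.8540 × 1.121481) = 30.44002.

30.44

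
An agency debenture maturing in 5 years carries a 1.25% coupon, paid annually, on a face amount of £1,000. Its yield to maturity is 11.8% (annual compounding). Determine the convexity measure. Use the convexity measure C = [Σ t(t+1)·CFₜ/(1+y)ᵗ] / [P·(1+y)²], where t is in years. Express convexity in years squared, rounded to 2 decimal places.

With y = 0.118:
  t   CF        PV=CF/(1+0.118)^t    t·PV        t(t+1)·PV
  1        12.50        11.1807        11.1807          22.3614
  2        12.50        10.0006        20.0012          60.0036
  3        12.50         8.9451        26.8353         107.3411
  4        12.50         8.0010        32.0039         160.0195
  5     1,012.50       579.6769     2,898.3846      17,390.3078
  Σ                    617.8043     2,988.4057      17,740.0333
P = 617.8043.
Convexity = Σ t(t+1)·PV / [P·(1+y)²] = 17,740.0333 / (617.8043 × 1.249924) = 22.97312.

22.97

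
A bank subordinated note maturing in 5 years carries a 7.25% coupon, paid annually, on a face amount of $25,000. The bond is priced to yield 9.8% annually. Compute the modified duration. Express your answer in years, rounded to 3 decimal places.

3.945 years

Periodic yield y = 0.098. First find Macaulay duration:
  t   CF        PV=CF/(1+0.098)^t    t·PV
  1     1,812.50     1,650.7286     1,650.7286
  2     1,812.50     1,503.3958     3,006.7916
  3     1,812.50     1,369.2129     4,107.6388
  4     1,812.50     1,247.0063     4,988.0253
  5    26,812.50    16,800.6316    84,003.1580
  Σ                 22,570.9753    97,756.3423
P = 22,570.9753; Macaulay duration = 97,756.3423 / 22,570.9753 = 4.33106 years.
Modified duration = D_Mac / (1 + y) = 4.33106 / 1.098 = 3.94450 years.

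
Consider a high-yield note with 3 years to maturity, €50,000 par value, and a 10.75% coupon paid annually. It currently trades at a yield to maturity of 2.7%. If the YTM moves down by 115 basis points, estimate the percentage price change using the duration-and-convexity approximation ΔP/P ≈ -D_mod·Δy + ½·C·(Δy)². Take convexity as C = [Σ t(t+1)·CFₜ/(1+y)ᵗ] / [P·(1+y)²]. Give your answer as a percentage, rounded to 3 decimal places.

With y = 0.027:
  t   CF        PV=CF/(1+0.027)^t    t·PV        t(t+1)·PV
  1     5,375.00     5,233.6904     5,233.6904      10,467.3807
  2     5,375.00     5,096.0958    10,192.1915      30,576.5746
  3    55,375.00    51,121.3611   153,364.0833     613,456.3333
  Σ                 61,451.1472   168,789.9652     654,500.2887
P = 61,451.1472; D_Mac = 2.74673 yrs; D_mod = 2.67452 yrs; C = 10.09808.
Duration effect: -2.67452 × (-0.0115) = +0.030757
Convexity effect: 0.5 × 10.09808 × (-0.0115)² = +0.0006677
ΔP/P ≈ +0.030757 + 0.0006677 = +0.031425 = +3.1425%.

+3.142%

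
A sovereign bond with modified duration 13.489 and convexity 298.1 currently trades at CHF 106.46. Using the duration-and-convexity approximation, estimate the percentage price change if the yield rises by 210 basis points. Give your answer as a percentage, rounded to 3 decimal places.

-21.754%

Duration effect: -D_mod·Δy = -13.489 × (+0.021) = -0.283269
Convexity effect: ½·C·(Δy)² = 0.5 × 298.1 × (0.021)² = +0.06573105
ΔP/P ≈ -0.283269 + 0.06573105 = -0.21753795
= -21.753795%.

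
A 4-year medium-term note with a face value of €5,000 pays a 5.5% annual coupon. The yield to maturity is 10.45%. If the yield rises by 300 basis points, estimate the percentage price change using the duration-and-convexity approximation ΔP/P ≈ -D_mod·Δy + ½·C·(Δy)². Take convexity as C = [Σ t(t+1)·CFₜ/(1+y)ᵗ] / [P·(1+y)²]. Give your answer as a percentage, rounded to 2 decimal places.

With y = 0.1045:
  t   CF        PV=CF/(1+0.1045)^t    t·PV        t(t+1)·PV
  1       275.00       248.9814       248.9814         497.9629
  2       275.00       225.4246       450.8491       1,352.5474
  3       275.00       204.0965       612.2895       2,449.1579
  4     5,275.00     3,544.5376    14,178.1503      70,890.7513
  Σ                  4,223.0401    15,490.2703      75,190.4194
P = 4,223.0401; D_Mac = 3.66804 yrs; D_mod = 3.32099 yrs; C = 14.59506.
Duration effect: -3.32099 × (+0.03) = -0.099630
Convexity effect: 0.5 × 14.59506 × (0.03)² = +0.0065678
ΔP/P ≈ -0.099630 + 0.0065678 = -0.093062 = -9.3062%.

-9.31%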